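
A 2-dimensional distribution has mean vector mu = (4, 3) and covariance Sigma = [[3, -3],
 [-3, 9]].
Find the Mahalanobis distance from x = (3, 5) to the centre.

Step 1 — centre the observation: (x - mu) = (-1, 2).

Step 2 — invert Sigma. det(Sigma) = 3·9 - (-3)² = 18.
  Sigma^{-1} = (1/det) · [[d, -b], [-b, a]] = [[0.5, 0.1667],
 [0.1667, 0.1667]].

Step 3 — form the quadratic (x - mu)^T · Sigma^{-1} · (x - mu):
  Sigma^{-1} · (x - mu) = (-0.1667, 0.1667).
  (x - mu)^T · [Sigma^{-1} · (x - mu)] = (-1)·(-0.1667) + (2)·(0.1667) = 0.5.

Step 4 — take square root: d = √(0.5) ≈ 0.7071.

d(x, mu) = √(0.5) ≈ 0.7071


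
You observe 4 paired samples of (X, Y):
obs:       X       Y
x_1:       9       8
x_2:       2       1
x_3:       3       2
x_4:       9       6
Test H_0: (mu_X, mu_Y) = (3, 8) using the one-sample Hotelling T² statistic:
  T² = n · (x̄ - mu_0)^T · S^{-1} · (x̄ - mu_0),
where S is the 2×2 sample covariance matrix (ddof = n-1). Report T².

Step 1 — sample mean vector:
  mean(X) = (9 + 2 + 3 + 9) / 4 = 23/4 = 5.75
  mean(Y) = (8 + 1 + 2 + 6) / 4 = 17/4 = 4.25
  x̄ = (5.75, 4.25),  deviation x̄ - mu_0 = (5.75, 4.25) - (3, 8) = (2.75, -3.75).

Step 2 — sample covariance matrix, S[i,j] = (1/(n-1)) · Σ_k (x_{k,i} - mean_i) · (x_{k,j} - mean_j), divisor n-1 = 3:
  S[X,X] = ((3.25)·(3.25) + (-3.75)·(-3.75) + (-2.75)·(-2.75) + (3.25)·(3.25)) / 3 = 42.75/3 = 14.25
  S[X,Y] = ((3.25)·(3.75) + (-3.75)·(-3.25) + (-2.75)·(-2.25) + (3.25)·(1.75)) / 3 = 36.25/3 = 12.0833
  S[Y,Y] = ((3.75)·(3.75) + (-3.25)·(-3.25) + (-2.25)·(-2.25) + (1.75)·(1.75)) / 3 = 32.75/3 = 10.9167
  S = [[14.25, 12.0833],
 [12.0833, 10.9167]].

Step 3 — invert S. det(S) = 14.25·10.9167 - (12.0833)² = 9.5556.
  S^{-1} = (1/det) · [[d, -b], [-b, a]] = [[1.1424, -1.2645],
 [-1.2645, 1.4913]].

Step 4 — quadratic form (x̄ - mu_0)^T · S^{-1} · (x̄ - mu_0):
  S^{-1} · (x̄ - mu_0) = (7.8837, -9.0698),
  (x̄ - mu_0)^T · [...] = (2.75)·(7.8837) + (-3.75)·(-9.0698) = 55.6919.

Step 5 — scale by n: T² = 4 · 55.6919 = 222.7674.

T² ≈ 222.7674


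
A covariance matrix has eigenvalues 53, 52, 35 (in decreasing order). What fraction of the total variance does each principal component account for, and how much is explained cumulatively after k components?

Step 1 — total variance = trace(Sigma) = Σ λ_i = 53 + 52 + 35 = 140.

Step 2 — fraction explained by component i = λ_i / Σ λ:
  PC1: 53/140 = 0.3786
  PC2: 52/140 = 0.3714
  PC3: 35/140 = 0.25

Step 3 — cumulative fraction after k components = (λ_1 + ... + λ_k) / Σ λ:
  k = 1: 53/140 = 0.3786
  k = 2: (53 + 52)/140 = 105/140 = 0.75
  k = 3: (53 + 52 + 35)/140 = 140/140 = 1

Summary (fraction, with percent):

explained: PC1 0.3786 (37.86%), PC2 0.3714 (37.14%), PC3 0.25 (25%);  cumulative: 0.3786, 0.75, 1


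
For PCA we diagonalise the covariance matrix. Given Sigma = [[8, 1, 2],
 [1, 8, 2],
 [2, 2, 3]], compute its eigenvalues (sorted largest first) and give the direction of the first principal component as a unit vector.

Step 1 — characteristic polynomial p(λ) = det(λI - Sigma) = λ³ - tr·λ² + c_1·λ - det, where tr = trace, c_1 = sum of the principal 2×2 minors, det = det(Sigma):
  tr = 8 + 8 + 3 = 19,
  c_1 = (8·8 - (1)²) + (8·3 - (2)²) + (8·3 - (2)²) = 63 + 20 + 20 = 103,
  det = 8·(8·3 - (2)²) - (1)·((1)·3 - (2)·(2)) + (2)·((1)·(2) - 8·(2)) = 8·(20) - (1)·(-1) + (2)·(-14) = 133.
  So p(λ) = λ³ - 19λ² + 103λ - 133.
Step 2 — look for an integer root (rational root theorem: any rational root is an integer divisor of 133). Testing λ = 7:
  p(7) = 343 - 931 + 721 - 133 = 0  ✓
  Dividing out (λ - 7): p(λ) = (λ - 7)(λ² - 12λ + 19).
Step 3 — remaining eigenvalues from the quadratic λ² - 12λ + 19 = 0:
  Δ = 12² - 4·19 = 144 - 76 = 68,  λ = (12 ± √68)/2 = (12 ± 8.2462)/2 ≈ 10.1231 or 1.8769.
  Sorted: λ_1 = 10.1231,  λ_2 = 7,  λ_3 = 1.8769  (check: sum = 19 = tr ✓).

Step 4 — unit eigenvector for λ_1 ≈ 10.1231: v spans the null space of (Sigma - λ_1 I), whose rows are
  r_1 = (-2.1231, 1, 2),  r_2 = (1, -2.1231, 2),  r_3 = (2, 2, -7.1231).
  v is orthogonal to every row, so take v ∝ r_1 × r_2 = ((1)·(2) - (2)·(-2.1231), (2)·(1) - (-2.1231)·(2), (-2.1231)·(-2.1231) - (1)·(1)) ≈ (6.2462, 6.2462, 3.5076).
  Let u = (6.2462, 6.2462, 3.5076).
  ||u|| = √((6.2462)² + (6.2462)² + (3.5076)²) = √(90.3334) ≈ 9.5044,  v_1 = u/||u|| ≈ (0.6572, 0.6572, 0.369) (||v_1|| = 1).

λ_1 = 10.1231,  λ_2 = 7,  λ_3 = 1.8769;  v_1 ≈ (0.6572, 0.6572, 0.369)


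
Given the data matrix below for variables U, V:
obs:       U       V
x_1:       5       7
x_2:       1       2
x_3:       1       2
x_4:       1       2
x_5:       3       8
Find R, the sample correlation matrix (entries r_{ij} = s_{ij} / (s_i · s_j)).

Step 1 — column means:
  mean(U) = (5 + 1 + 1 + 1 + 3) / 5 = 11/5 = 2.2
  mean(V) = (7 + 2 + 2 + 2 + 8) / 5 = 21/5 = 4.2

Step 2 — sample variances and covariances s[i,j] = (1/(n-1)) · Σ_k (x_{k,i} - mean_i) · (x_{k,j} - mean_j), with n-1 = 4:
  s[U,U] = ((2.8)·(2.8) + (-1.2)·(-1.2) + (-1.2)·(-1.2) + (-1.2)·(-1.2) + (0.8)·(0.8)) / 4 = 12.8/4 = 3.2
  s[U,V] = ((2.8)·(2.8) + (-1.2)·(-2.2) + (-1.2)·(-2.2) + (-1.2)·(-2.2) + (0.8)·(3.8)) / 4 = 18.8/4 = 4.7
  s[V,V] = ((2.8)·(2.8) + (-2.2)·(-2.2) + (-2.2)·(-2.2) + (-2.2)·(-2.2) + (3.8)·(3.8)) / 4 = 36.8/4 = 9.2
  Sample standard deviations s_i = √(s[i,i]):
  s(U) = √(3.2) = 1.7889
  s(V) = √(9.2) = 3.0332

Step 3 — r_{ij} = s_{ij} / (s_i · s_j):
  r[U,U] = 1 (diagonal).
  r[U,V] = 4.7 / (1.7889 · 3.0332) = 4.7 / 5.4259 = 0.8662
  r[V,V] = 1 (diagonal).

R is symmetric with unit diagonal. Assembling:

R = [[1, 0.8662],
 [0.8662, 1]]


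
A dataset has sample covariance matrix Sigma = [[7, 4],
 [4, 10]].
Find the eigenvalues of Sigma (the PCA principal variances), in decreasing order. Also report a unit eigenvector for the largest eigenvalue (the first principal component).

Step 1 — characteristic polynomial of 2×2 Sigma:
  det(Sigma - λI) = λ² - trace · λ + det = 0.
  trace = 7 + 10 = 17, det = 7·10 - (4)² = 54.
Step 2 — discriminant:
  Δ = trace² - 4·det = 289 - 216 = 73.
Step 3 — eigenvalues:
  λ = (trace ± √Δ)/2 = (17 ± 8.544)/2,
  λ_1 = 12.772,  λ_2 = 4.228.

Step 4 — unit eigenvector for λ_1: solve (Sigma - λ_1 I)v = 0. First row:
  (7 - 12.772)·v_x + (4)·v_y = 0, i.e. (-5.772)·v_x + (4)·v_y = 0,
  so v ∝ (b, λ_1 - a) = (4, 5.772) = u.
  ||u|| = √((4)² + (5.772)²) = √(49.316) ≈ 7.0225,
  v_1 = u/||u|| ≈ (0.5696, 0.8219) (||v_1|| = 1).

λ_1 = 12.772,  λ_2 = 4.228;  v_1 ≈ (0.5696, 0.8219)


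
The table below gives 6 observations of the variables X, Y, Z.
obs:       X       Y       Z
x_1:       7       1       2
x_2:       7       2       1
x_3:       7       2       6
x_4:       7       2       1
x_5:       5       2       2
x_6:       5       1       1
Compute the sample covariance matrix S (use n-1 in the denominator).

Step 1 — column means:
  mean(X) = (7 + 7 + 7 + 7 + 5 + 5) / 6 = 38/6 = 6.3333
  mean(Y) = (1 + 2 + 2 + 2 + 2 + 1) / 6 = 10/6 = 1.6667
  mean(Z) = (2 + 1 + 6 + 1 + 2 + 1) / 6 = 13/6 = 2.1667

Step 2 — sample covariance S[i,j] = (1/(n-1)) · Σ_k (x_{k,i} - mean_i) · (x_{k,j} - mean_j), with n-1 = 5.
  S[X,X] = ((0.6667)·(0.6667) + (0.6667)·(0.6667) + (0.6667)·(0.6667) + (0.6667)·(0.6667) + (-1.3333)·(-1.3333) + (-1.3333)·(-1.3333)) / 5 = 5.3333/5 = 1.0667
  S[X,Y] = ((0.6667)·(-0.6667) + (0.6667)·(0.3333) + (0.6667)·(0.3333) + (0.6667)·(0.3333) + (-1.3333)·(0.3333) + (-1.3333)·(-0.6667)) / 5 = 0.6667/5 = 0.1333
  S[X,Z] = ((0.6667)·(-0.1667) + (0.6667)·(-1.1667) + (0.6667)·(3.8333) + (0.6667)·(-1.1667) + (-1.3333)·(-0.1667) + (-1.3333)·(-1.1667)) / 5 = 2.6667/5 = 0.5333
  S[Y,Y] = ((-0.6667)·(-0.6667) + (0.3333)·(0.3333) + (0.3333)·(0.3333) + (0.3333)·(0.3333) + (0.3333)·(0.3333) + (-0.6667)·(-0.6667)) / 5 = 1.3333/5 = 0.2667
  S[Y,Z] = ((-0.6667)·(-0.1667) + (0.3333)·(-1.1667) + (0.3333)·(3.8333) + (0.3333)·(-1.1667) + (0.3333)·(-0.1667) + (-0.6667)·(-1.1667)) / 5 = 1.3333/5 = 0.2667
  S[Z,Z] = ((-0.1667)·(-0.1667) + (-1.1667)·(-1.1667) + (3.8333)·(3.8333) + (-1.1667)·(-1.1667) + (-0.1667)·(-0.1667) + (-1.1667)·(-1.1667)) / 5 = 18.8333/5 = 3.7667

S is symmetric (S[j,i] = S[i,j]). Assembling:

S = [[1.0667, 0.1333, 0.5333],
 [0.1333, 0.2667, 0.2667],
 [0.5333, 0.2667, 3.7667]]


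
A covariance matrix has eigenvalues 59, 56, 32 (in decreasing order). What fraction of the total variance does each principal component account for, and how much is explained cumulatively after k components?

Step 1 — total variance = trace(Sigma) = Σ λ_i = 59 + 56 + 32 = 147.

Step 2 — fraction explained by component i = λ_i / Σ λ:
  PC1: 59/147 = 0.4014
  PC2: 56/147 = 0.381
  PC3: 32/147 = 0.2177

Step 3 — cumulative fraction after k components = (λ_1 + ... + λ_k) / Σ λ:
  k = 1: 59/147 = 0.4014
  k = 2: (59 + 56)/147 = 115/147 = 0.7823
  k = 3: (59 + 56 + 32)/147 = 147/147 = 1

Summary (fraction, with percent):

explained: PC1 0.4014 (40.14%), PC2 0.381 (38.1%), PC3 0.2177 (21.77%);  cumulative: 0.4014, 0.7823, 1


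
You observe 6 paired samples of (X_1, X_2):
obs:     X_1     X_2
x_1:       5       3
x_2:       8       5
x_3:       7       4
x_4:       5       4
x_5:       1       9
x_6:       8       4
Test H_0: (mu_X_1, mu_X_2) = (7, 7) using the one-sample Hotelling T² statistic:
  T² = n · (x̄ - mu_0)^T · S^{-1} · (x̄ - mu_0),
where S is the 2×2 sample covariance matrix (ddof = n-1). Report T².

Step 1 — sample mean vector:
  mean(X_1) = (5 + 8 + 7 + 5 + 1 + 8) / 6 = 34/6 = 5.6667
  mean(X_2) = (3 + 5 + 4 + 4 + 9 + 4) / 6 = 29/6 = 4.8333
  x̄ = (5.6667, 4.8333),  deviation x̄ - mu_0 = (5.6667, 4.8333) - (7, 7) = (-1.3333, -2.1667).

Step 2 — sample covariance matrix, S[i,j] = (1/(n-1)) · Σ_k (x_{k,i} - mean_i) · (x_{k,j} - mean_j), divisor n-1 = 5:
  S[X_1,X_1] = ((-0.6667)·(-0.6667) + (2.3333)·(2.3333) + (1.3333)·(1.3333) + (-0.6667)·(-0.6667) + (-4.6667)·(-4.6667) + (2.3333)·(2.3333)) / 5 = 35.3333/5 = 7.0667
  S[X_1,X_2] = ((-0.6667)·(-1.8333) + (2.3333)·(0.1667) + (1.3333)·(-0.8333) + (-0.6667)·(-0.8333) + (-4.6667)·(4.1667) + (2.3333)·(-0.8333)) / 5 = -20.3333/5 = -4.0667
  S[X_2,X_2] = ((-1.8333)·(-1.8333) + (0.1667)·(0.1667) + (-0.8333)·(-0.8333) + (-0.8333)·(-0.8333) + (4.1667)·(4.1667) + (-0.8333)·(-0.8333)) / 5 = 22.8333/5 = 4.5667
  S = [[7.0667, -4.0667],
 [-4.0667, 4.5667]].

Step 3 — invert S. det(S) = 7.0667·4.5667 - (-4.0667)² = 15.7333.
  S^{-1} = (1/det) · [[d, -b], [-b, a]] = [[0.2903, 0.2585],
 [0.2585, 0.4492]].

Step 4 — quadratic form (x̄ - mu_0)^T · S^{-1} · (x̄ - mu_0):
  S^{-1} · (x̄ - mu_0) = (-0.947, -1.3178),
  (x̄ - mu_0)^T · [...] = (-1.3333)·(-0.947) + (-2.1667)·(-1.3178) = 4.1179.

Step 5 — scale by n: T² = 6 · 4.1179 = 24.7076.

T² ≈ 24.7076


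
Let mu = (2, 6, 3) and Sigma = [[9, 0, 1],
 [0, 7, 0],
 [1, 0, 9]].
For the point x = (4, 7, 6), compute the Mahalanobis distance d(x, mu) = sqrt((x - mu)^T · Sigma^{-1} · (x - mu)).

Step 1 — centre the observation: (x - mu) = (2, 1, 3).

Step 2 — invert Sigma (cofactor / det for 3×3, or solve directly):
  Sigma^{-1} = [[0.1125, 0, -0.0125],
 [0, 0.1429, 0],
 [-0.0125, 0, 0.1125]].

Step 3 — form the quadratic (x - mu)^T · Sigma^{-1} · (x - mu):
  Sigma^{-1} · (x - mu) = (0.1875, 0.1429, 0.3125).
  (x - mu)^T · [Sigma^{-1} · (x - mu)] = (2)·(0.1875) + (1)·(0.1429) + (3)·(0.3125) = 1.4554.

Step 4 — take square root: d = √(1.4554) ≈ 1.2064.

d(x, mu) = √(1.4554) ≈ 1.2064


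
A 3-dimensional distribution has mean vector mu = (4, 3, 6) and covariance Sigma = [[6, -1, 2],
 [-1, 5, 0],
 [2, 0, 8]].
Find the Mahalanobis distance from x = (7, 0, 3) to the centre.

Step 1 — centre the observation: (x - mu) = (3, -3, -3).

Step 2 — invert Sigma (cofactor / det for 3×3, or solve directly):
  Sigma^{-1} = [[0.1887, 0.0377, -0.0472],
 [0.0377, 0.2075, -0.0094],
 [-0.0472, -0.0094, 0.1368]].

Step 3 — form the quadratic (x - mu)^T · Sigma^{-1} · (x - mu):
  Sigma^{-1} · (x - mu) = (0.5943, -0.4811, -0.5236).
  (x - mu)^T · [Sigma^{-1} · (x - mu)] = (3)·(0.5943) + (-3)·(-0.4811) + (-3)·(-0.5236) = 4.7972.

Step 4 — take square root: d = √(4.7972) ≈ 2.1902.

d(x, mu) = √(4.7972) ≈ 2.1902


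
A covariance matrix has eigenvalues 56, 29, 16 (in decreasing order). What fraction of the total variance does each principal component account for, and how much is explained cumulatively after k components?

Step 1 — total variance = trace(Sigma) = Σ λ_i = 56 + 29 + 16 = 101.

Step 2 — fraction explained by component i = λ_i / Σ λ:
  PC1: 56/101 = 0.5545
  PC2: 29/101 = 0.2871
  PC3: 16/101 = 0.1584

Step 3 — cumulative fraction after k components = (λ_1 + ... + λ_k) / Σ λ:
  k = 1: 56/101 = 0.5545
  k = 2: (56 + 29)/101 = 85/101 = 0.8416
  k = 3: (56 + 29 + 16)/101 = 101/101 = 1

Summary (fraction, with percent):

explained: PC1 0.5545 (55.45%), PC2 0.2871 (28.71%), PC3 0.1584 (15.84%);  cumulative: 0.5545, 0.8416, 1


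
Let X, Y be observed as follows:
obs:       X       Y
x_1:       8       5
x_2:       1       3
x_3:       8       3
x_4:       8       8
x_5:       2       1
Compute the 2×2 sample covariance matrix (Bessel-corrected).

Step 1 — column means:
  mean(X) = (8 + 1 + 8 + 8 + 2) / 5 = 27/5 = 5.4
  mean(Y) = (5 + 3 + 3 + 8 + 1) / 5 = 20/5 = 4

Step 2 — sample covariance S[i,j] = (1/(n-1)) · Σ_k (x_{k,i} - mean_i) · (x_{k,j} - mean_j), with n-1 = 4.
  S[X,X] = ((2.6)·(2.6) + (-4.4)·(-4.4) + (2.6)·(2.6) + (2.6)·(2.6) + (-3.4)·(-3.4)) / 4 = 51.2/4 = 12.8
  S[X,Y] = ((2.6)·(1) + (-4.4)·(-1) + (2.6)·(-1) + (2.6)·(4) + (-3.4)·(-3)) / 4 = 25/4 = 6.25
  S[Y,Y] = ((1)·(1) + (-1)·(-1) + (-1)·(-1) + (4)·(4) + (-3)·(-3)) / 4 = 28/4 = 7

S is symmetric (S[j,i] = S[i,j]). Assembling:

S = [[12.8, 6.25],
 [6.25, 7]]


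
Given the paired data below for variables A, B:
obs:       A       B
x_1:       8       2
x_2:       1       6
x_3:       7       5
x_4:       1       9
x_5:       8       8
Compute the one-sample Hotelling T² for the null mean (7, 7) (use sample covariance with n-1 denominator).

Step 1 — sample mean vector:
  mean(A) = (8 + 1 + 7 + 1 + 8) / 5 = 25/5 = 5
  mean(B) = (2 + 6 + 5 + 9 + 8) / 5 = 30/5 = 6
  x̄ = (5, 6),  deviation x̄ - mu_0 = (5, 6) - (7, 7) = (-2, -1).

Step 2 — sample covariance matrix, S[i,j] = (1/(n-1)) · Σ_k (x_{k,i} - mean_i) · (x_{k,j} - mean_j), divisor n-1 = 4:
  S[A,A] = ((3)·(3) + (-4)·(-4) + (2)·(2) + (-4)·(-4) + (3)·(3)) / 4 = 54/4 = 13.5
  S[A,B] = ((3)·(-4) + (-4)·(0) + (2)·(-1) + (-4)·(3) + (3)·(2)) / 4 = -20/4 = -5
  S[B,B] = ((-4)·(-4) + (0)·(0) + (-1)·(-1) + (3)·(3) + (2)·(2)) / 4 = 30/4 = 7.5
  S = [[13.5, -5],
 [-5, 7.5]].

Step 3 — invert S. det(S) = 13.5·7.5 - (-5)² = 76.25.
  S^{-1} = (1/det) · [[d, -b], [-b, a]] = [[0.0984, 0.0656],
 [0.0656, 0.177]].

Step 4 — quadratic form (x̄ - mu_0)^T · S^{-1} · (x̄ - mu_0):
  S^{-1} · (x̄ - mu_0) = (-0.2623, -0.3082),
  (x̄ - mu_0)^T · [...] = (-2)·(-0.2623) + (-1)·(-0.3082) = 0.8328.

Step 5 — scale by n: T² = 5 · 0.8328 = 4.1639.

T² ≈ 4.1639


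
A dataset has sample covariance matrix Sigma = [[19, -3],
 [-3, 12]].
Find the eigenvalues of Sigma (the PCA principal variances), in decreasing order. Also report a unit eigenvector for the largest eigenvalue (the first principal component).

Step 1 — characteristic polynomial of 2×2 Sigma:
  det(Sigma - λI) = λ² - trace · λ + det = 0.
  trace = 19 + 12 = 31, det = 19·12 - (-3)² = 219.
Step 2 — discriminant:
  Δ = trace² - 4·det = 961 - 876 = 85.
Step 3 — eigenvalues:
  λ = (trace ± √Δ)/2 = (31 ± 9.2195)/2,
  λ_1 = 20.1098,  λ_2 = 10.8902.

Step 4 — unit eigenvector for λ_1: solve (Sigma - λ_1 I)v = 0. First row:
  (19 - 20.1098)·v_x + (-3)·v_y = 0, i.e. (-1.1098)·v_x + (-3)·v_y = 0,
  so v ∝ (b, λ_1 - a) = (-3, 1.1098); multiply by -1 so the first entry is positive: u = (3, -1.1098).
  ||u|| = √((3)² + (-1.1098)²) = √(10.2316) ≈ 3.1987,
  v_1 = u/||u|| ≈ (0.9379, -0.3469) (||v_1|| = 1).

λ_1 = 20.1098,  λ_2 = 10.8902;  v_1 ≈ (0.9379, -0.3469)


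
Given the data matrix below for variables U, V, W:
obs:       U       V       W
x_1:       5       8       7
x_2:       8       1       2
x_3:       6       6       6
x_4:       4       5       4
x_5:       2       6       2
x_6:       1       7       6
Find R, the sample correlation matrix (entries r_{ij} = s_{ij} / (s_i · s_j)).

Step 1 — column means:
  mean(U) = (5 + 8 + 6 + 4 + 2 + 1) / 6 = 26/6 = 4.3333
  mean(V) = (8 + 1 + 6 + 5 + 6 + 7) / 6 = 33/6 = 5.5
  mean(W) = (7 + 2 + 6 + 4 + 2 + 6) / 6 = 27/6 = 4.5

Step 2 — sample variances and covariances s[i,j] = (1/(n-1)) · Σ_k (x_{k,i} - mean_i) · (x_{k,j} - mean_j), with n-1 = 5:
  s[U,U] = ((0.6667)·(0.6667) + (3.6667)·(3.6667) + (1.6667)·(1.6667) + (-0.3333)·(-0.3333) + (-2.3333)·(-2.3333) + (-3.3333)·(-3.3333)) / 5 = 33.3333/5 = 6.6667
  s[U,V] = ((0.6667)·(2.5) + (3.6667)·(-4.5) + (1.6667)·(0.5) + (-0.3333)·(-0.5) + (-2.3333)·(0.5) + (-3.3333)·(1.5)) / 5 = -20/5 = -4
  s[U,W] = ((0.6667)·(2.5) + (3.6667)·(-2.5) + (1.6667)·(1.5) + (-0.3333)·(-0.5) + (-2.3333)·(-2.5) + (-3.3333)·(1.5)) / 5 = -4/5 = -0.8
  s[V,V] = ((2.5)·(2.5) + (-4.5)·(-4.5) + (0.5)·(0.5) + (-0.5)·(-0.5) + (0.5)·(0.5) + (1.5)·(1.5)) / 5 = 29.5/5 = 5.9
  s[V,W] = ((2.5)·(2.5) + (-4.5)·(-2.5) + (0.5)·(1.5) + (-0.5)·(-0.5) + (0.5)·(-2.5) + (1.5)·(1.5)) / 5 = 19.5/5 = 3.9
  s[W,W] = ((2.5)·(2.5) + (-2.5)·(-2.5) + (1.5)·(1.5) + (-0.5)·(-0.5) + (-2.5)·(-2.5) + (1.5)·(1.5)) / 5 = 23.5/5 = 4.7
  Sample standard deviations s_i = √(s[i,i]):
  s(U) = √(6.6667) = 2.582
  s(V) = √(5.9) = 2.429
  s(W) = √(4.7) = 2.1679

Step 3 — r_{ij} = s_{ij} / (s_i · s_j):
  r[U,U] = 1 (diagonal).
  r[U,V] = -4 / (2.582 · 2.429) = -4 / 6.2716 = -0.6378
  r[U,W] = -0.8 / (2.582 · 2.1679) = -0.8 / 5.5976 = -0.1429
  r[V,V] = 1 (diagonal).
  r[V,W] = 3.9 / (2.429 · 2.1679) = 3.9 / 5.2659 = 0.7406
  r[W,W] = 1 (diagonal).

R is symmetric with unit diagonal. Assembling:

R = [[1, -0.6378, -0.1429],
 [-0.6378, 1, 0.7406],
 [-0.1429, 0.7406, 1]]


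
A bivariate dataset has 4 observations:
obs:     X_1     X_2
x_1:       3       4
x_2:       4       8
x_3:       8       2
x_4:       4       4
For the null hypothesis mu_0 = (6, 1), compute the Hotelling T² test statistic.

Step 1 — sample mean vector:
  mean(X_1) = (3 + 4 + 8 + 4) / 4 = 19/4 = 4.75
  mean(X_2) = (4 + 8 + 2 + 4) / 4 = 18/4 = 4.5
  x̄ = (4.75, 4.5),  deviation x̄ - mu_0 = (4.75, 4.5) - (6, 1) = (-1.25, 3.5).

Step 2 — sample covariance matrix, S[i,j] = (1/(n-1)) · Σ_k (x_{k,i} - mean_i) · (x_{k,j} - mean_j), divisor n-1 = 3:
  S[X_1,X_1] = ((-1.75)·(-1.75) + (-0.75)·(-0.75) + (3.25)·(3.25) + (-0.75)·(-0.75)) / 3 = 14.75/3 = 4.9167
  S[X_1,X_2] = ((-1.75)·(-0.5) + (-0.75)·(3.5) + (3.25)·(-2.5) + (-0.75)·(-0.5)) / 3 = -9.5/3 = -3.1667
  S[X_2,X_2] = ((-0.5)·(-0.5) + (3.5)·(3.5) + (-2.5)·(-2.5) + (-0.5)·(-0.5)) / 3 = 19/3 = 6.3333
  S = [[4.9167, -3.1667],
 [-3.1667, 6.3333]].

Step 3 — invert S. det(S) = 4.9167·6.3333 - (-3.1667)² = 21.1111.
  S^{-1} = (1/det) · [[d, -b], [-b, a]] = [[0.3, 0.15],
 [0.15, 0.2329]].

Step 4 — quadratic form (x̄ - mu_0)^T · S^{-1} · (x̄ - mu_0):
  S^{-1} · (x̄ - mu_0) = (0.15, 0.6276),
  (x̄ - mu_0)^T · [...] = (-1.25)·(0.15) + (3.5)·(0.6276) = 2.0092.

Step 5 — scale by n: T² = 4 · 2.0092 = 8.0368.

T² ≈ 8.0368


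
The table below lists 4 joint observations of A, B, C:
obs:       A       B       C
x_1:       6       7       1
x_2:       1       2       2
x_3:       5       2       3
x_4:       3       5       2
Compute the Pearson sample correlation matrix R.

Step 1 — column means:
  mean(A) = (6 + 1 + 5 + 3) / 4 = 15/4 = 3.75
  mean(B) = (7 + 2 + 2 + 5) / 4 = 16/4 = 4
  mean(C) = (1 + 2 + 3 + 2) / 4 = 8/4 = 2

Step 2 — sample variances and covariances s[i,j] = (1/(n-1)) · Σ_k (x_{k,i} - mean_i) · (x_{k,j} - mean_j), with n-1 = 3:
  s[A,A] = ((2.25)·(2.25) + (-2.75)·(-2.75) + (1.25)·(1.25) + (-0.75)·(-0.75)) / 3 = 14.75/3 = 4.9167
  s[A,B] = ((2.25)·(3) + (-2.75)·(-2) + (1.25)·(-2) + (-0.75)·(1)) / 3 = 9/3 = 3
  s[A,C] = ((2.25)·(-1) + (-2.75)·(0) + (1.25)·(1) + (-0.75)·(0)) / 3 = -1/3 = -0.3333
  s[B,B] = ((3)·(3) + (-2)·(-2) + (-2)·(-2) + (1)·(1)) / 3 = 18/3 = 6
  s[B,C] = ((3)·(-1) + (-2)·(0) + (-2)·(1) + (1)·(0)) / 3 = -5/3 = -1.6667
  s[C,C] = ((-1)·(-1) + (0)·(0) + (1)·(1) + (0)·(0)) / 3 = 2/3 = 0.6667
  Sample standard deviations s_i = √(s[i,i]):
  s(A) = √(4.9167) = 2.2174
  s(B) = √(6) = 2.4495
  s(C) = √(0.6667) = 0.8165

Step 3 — r_{ij} = s_{ij} / (s_i · s_j):
  r[A,A] = 1 (diagonal).
  r[A,B] = 3 / (2.2174 · 2.4495) = 3 / 5.4314 = 0.5523
  r[A,C] = -0.3333 / (2.2174 · 0.8165) = -0.3333 / 1.8105 = -0.1841
  r[B,B] = 1 (diagonal).
  r[B,C] = -1.6667 / (2.4495 · 0.8165) = -1.6667 / 2 = -0.8333
  r[C,C] = 1 (diagonal).

R is symmetric with unit diagonal. Assembling:

R = [[1, 0.5523, -0.1841],
 [0.5523, 1, -0.8333],
 [-0.1841, -0.8333, 1]]


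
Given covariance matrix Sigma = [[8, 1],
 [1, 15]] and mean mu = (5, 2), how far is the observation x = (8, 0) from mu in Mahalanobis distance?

Step 1 — centre the observation: (x - mu) = (3, -2).

Step 2 — invert Sigma. det(Sigma) = 8·15 - (1)² = 119.
  Sigma^{-1} = (1/det) · [[d, -b], [-b, a]] = [[0.1261, -0.0084],
 [-0.0084, 0.0672]].

Step 3 — form the quadratic (x - mu)^T · Sigma^{-1} · (x - mu):
  Sigma^{-1} · (x - mu) = (0.395, -0.1597).
  (x - mu)^T · [Sigma^{-1} · (x - mu)] = (3)·(0.395) + (-2)·(-0.1597) = 1.5042.

Step 4 — take square root: d = √(1.5042) ≈ 1.2265.

d(x, mu) = √(1.5042) ≈ 1.2265


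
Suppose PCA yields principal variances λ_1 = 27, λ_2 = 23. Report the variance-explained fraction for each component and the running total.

Step 1 — total variance = trace(Sigma) = Σ λ_i = 27 + 23 = 50.

Step 2 — fraction explained by component i = λ_i / Σ λ:
  PC1: 27/50 = 0.54
  PC2: 23/50 = 0.46

Step 3 — cumulative fraction after k components = (λ_1 + ... + λ_k) / Σ λ:
  k = 1: 27/50 = 0.54
  k = 2: (27 + 23)/50 = 50/50 = 1

Summary (fraction, with percent):

explained: PC1 0.54 (54%), PC2 0.46 (46%);  cumulative: 0.54, 1


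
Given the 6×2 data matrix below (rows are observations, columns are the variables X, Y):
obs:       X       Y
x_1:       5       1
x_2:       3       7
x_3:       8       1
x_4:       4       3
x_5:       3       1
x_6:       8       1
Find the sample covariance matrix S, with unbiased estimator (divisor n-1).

Step 1 — column means:
  mean(X) = (5 + 3 + 8 + 4 + 3 + 8) / 6 = 31/6 = 5.1667
  mean(Y) = (1 + 7 + 1 + 3 + 1 + 1) / 6 = 14/6 = 2.3333

Step 2 — sample covariance S[i,j] = (1/(n-1)) · Σ_k (x_{k,i} - mean_i) · (x_{k,j} - mean_j), with n-1 = 5.
  S[X,X] = ((-0.1667)·(-0.1667) + (-2.1667)·(-2.1667) + (2.8333)·(2.8333) + (-1.1667)·(-1.1667) + (-2.1667)·(-2.1667) + (2.8333)·(2.8333)) / 5 = 26.8333/5 = 5.3667
  S[X,Y] = ((-0.1667)·(-1.3333) + (-2.1667)·(4.6667) + (2.8333)·(-1.3333) + (-1.1667)·(0.6667) + (-2.1667)·(-1.3333) + (2.8333)·(-1.3333)) / 5 = -15.3333/5 = -3.0667
  S[Y,Y] = ((-1.3333)·(-1.3333) + (4.6667)·(4.6667) + (-1.3333)·(-1.3333) + (0.6667)·(0.6667) + (-1.3333)·(-1.3333) + (-1.3333)·(-1.3333)) / 5 = 29.3333/5 = 5.8667

S is symmetric (S[j,i] = S[i,j]). Assembling:

S = [[5.3667, -3.0667],
 [-3.0667, 5.8667]]


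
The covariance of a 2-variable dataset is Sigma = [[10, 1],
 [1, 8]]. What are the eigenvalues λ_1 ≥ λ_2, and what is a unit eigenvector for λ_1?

Step 1 — characteristic polynomial of 2×2 Sigma:
  det(Sigma - λI) = λ² - trace · λ + det = 0.
  trace = 10 + 8 = 18, det = 10·8 - (1)² = 79.
Step 2 — discriminant:
  Δ = trace² - 4·det = 324 - 316 = 8.
Step 3 — eigenvalues:
  λ = (trace ± √Δ)/2 = (18 ± 2.8284)/2,
  λ_1 = 10.4142,  λ_2 = 7.5858.

Step 4 — unit eigenvector for λ_1: solve (Sigma - λ_1 I)v = 0. First row:
  (10 - 10.4142)·v_x + (1)·v_y = 0, i.e. (-0.4142)·v_x + (1)·v_y = 0,
  so v ∝ (b, λ_1 - a) = (1, 0.4142) = u.
  ||u|| = √((1)² + (0.4142)²) = √(1.1716) ≈ 1.0824,
  v_1 = u/||u|| ≈ (0.9239, 0.3827) (||v_1|| = 1).

λ_1 = 10.4142,  λ_2 = 7.5858;  v_1 ≈ (0.9239, 0.3827)


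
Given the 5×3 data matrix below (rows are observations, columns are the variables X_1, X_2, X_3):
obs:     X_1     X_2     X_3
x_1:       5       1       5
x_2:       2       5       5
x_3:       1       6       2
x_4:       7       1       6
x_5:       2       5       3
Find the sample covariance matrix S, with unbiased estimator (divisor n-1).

Step 1 — column means:
  mean(X_1) = (5 + 2 + 1 + 7 + 2) / 5 = 17/5 = 3.4
  mean(X_2) = (1 + 5 + 6 + 1 + 5) / 5 = 18/5 = 3.6
  mean(X_3) = (5 + 5 + 2 + 6 + 3) / 5 = 21/5 = 4.2

Step 2 — sample covariance S[i,j] = (1/(n-1)) · Σ_k (x_{k,i} - mean_i) · (x_{k,j} - mean_j), with n-1 = 4.
  S[X_1,X_1] = ((1.6)·(1.6) + (-1.4)·(-1.4) + (-2.4)·(-2.4) + (3.6)·(3.6) + (-1.4)·(-1.4)) / 4 = 25.2/4 = 6.3
  S[X_1,X_2] = ((1.6)·(-2.6) + (-1.4)·(1.4) + (-2.4)·(2.4) + (3.6)·(-2.6) + (-1.4)·(1.4)) / 4 = -23.2/4 = -5.8
  S[X_1,X_3] = ((1.6)·(0.8) + (-1.4)·(0.8) + (-2.4)·(-2.2) + (3.6)·(1.8) + (-1.4)·(-1.2)) / 4 = 13.6/4 = 3.4
  S[X_2,X_2] = ((-2.6)·(-2.6) + (1.4)·(1.4) + (2.4)·(2.4) + (-2.6)·(-2.6) + (1.4)·(1.4)) / 4 = 23.2/4 = 5.8
  S[X_2,X_3] = ((-2.6)·(0.8) + (1.4)·(0.8) + (2.4)·(-2.2) + (-2.6)·(1.8) + (1.4)·(-1.2)) / 4 = -12.6/4 = -3.15
  S[X_3,X_3] = ((0.8)·(0.8) + (0.8)·(0.8) + (-2.2)·(-2.2) + (1.8)·(1.8) + (-1.2)·(-1.2)) / 4 = 10.8/4 = 2.7

S is symmetric (S[j,i] = S[i,j]). Assembling:

S = [[6.3, -5.8, 3.4],
 [-5.8, 5.8, -3.15],
 [3.4, -3.15, 2.7]]


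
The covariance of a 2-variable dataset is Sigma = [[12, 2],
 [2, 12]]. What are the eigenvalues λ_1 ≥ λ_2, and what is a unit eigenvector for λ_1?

Step 1 — characteristic polynomial of 2×2 Sigma:
  det(Sigma - λI) = λ² - trace · λ + det = 0.
  trace = 12 + 12 = 24, det = 12·12 - (2)² = 140.
Step 2 — discriminant:
  Δ = trace² - 4·det = 576 - 560 = 16.
Step 3 — eigenvalues:
  λ = (trace ± √Δ)/2 = (24 ± 4)/2,
  λ_1 = 14,  λ_2 = 10.

Step 4 — unit eigenvector for λ_1: solve (Sigma - λ_1 I)v = 0. First row:
  (12 - 14)·v_x + (2)·v_y = 0, i.e. (-2)·v_x + (2)·v_y = 0,
  so v ∝ (b, λ_1 - a) = (2, 2) = u.
  ||u|| = √((2)² + (2)²) = √(8) ≈ 2.8284,
  v_1 = u/||u|| ≈ (0.7071, 0.7071) (||v_1|| = 1).

λ_1 = 14,  λ_2 = 10;  v_1 ≈ (0.7071, 0.7071)


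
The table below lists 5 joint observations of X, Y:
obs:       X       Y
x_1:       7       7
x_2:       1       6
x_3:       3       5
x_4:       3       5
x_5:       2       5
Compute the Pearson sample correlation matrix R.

Step 1 — column means:
  mean(X) = (7 + 1 + 3 + 3 + 2) / 5 = 16/5 = 3.2
  mean(Y) = (7 + 6 + 5 + 5 + 5) / 5 = 28/5 = 5.6

Step 2 — sample variances and covariances s[i,j] = (1/(n-1)) · Σ_k (x_{k,i} - mean_i) · (x_{k,j} - mean_j), with n-1 = 4:
  s[X,X] = ((3.8)·(3.8) + (-2.2)·(-2.2) + (-0.2)·(-0.2) + (-0.2)·(-0.2) + (-1.2)·(-1.2)) / 4 = 20.8/4 = 5.2
  s[X,Y] = ((3.8)·(1.4) + (-2.2)·(0.4) + (-0.2)·(-0.6) + (-0.2)·(-0.6) + (-1.2)·(-0.6)) / 4 = 5.4/4 = 1.35
  s[Y,Y] = ((1.4)·(1.4) + (0.4)·(0.4) + (-0.6)·(-0.6) + (-0.6)·(-0.6) + (-0.6)·(-0.6)) / 4 = 3.2/4 = 0.8
  Sample standard deviations s_i = √(s[i,i]):
  s(X) = √(5.2) = 2.2804
  s(Y) = √(0.8) = 0.8944

Step 3 — r_{ij} = s_{ij} / (s_i · s_j):
  r[X,X] = 1 (diagonal).
  r[X,Y] = 1.35 / (2.2804 · 0.8944) = 1.35 / 2.0396 = 0.6619
  r[Y,Y] = 1 (diagonal).

R is symmetric with unit diagonal. Assembling:

R = [[1, 0.6619],
 [0.6619, 1]]


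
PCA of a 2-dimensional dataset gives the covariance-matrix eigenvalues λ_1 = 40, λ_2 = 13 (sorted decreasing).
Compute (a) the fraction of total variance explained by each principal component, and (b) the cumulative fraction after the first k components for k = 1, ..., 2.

Step 1 — total variance = trace(Sigma) = Σ λ_i = 40 + 13 = 53.

Step 2 — fraction explained by component i = λ_i / Σ λ:
  PC1: 40/53 = 0.7547
  PC2: 13/53 = 0.2453

Step 3 — cumulative fraction after k components = (λ_1 + ... + λ_k) / Σ λ:
  k = 1: 40/53 = 0.7547
  k = 2: (40 + 13)/53 = 53/53 = 1

Summary (fraction, with percent):

explained: PC1 0.7547 (75.47%), PC2 0.2453 (24.53%);  cumulative: 0.7547, 1


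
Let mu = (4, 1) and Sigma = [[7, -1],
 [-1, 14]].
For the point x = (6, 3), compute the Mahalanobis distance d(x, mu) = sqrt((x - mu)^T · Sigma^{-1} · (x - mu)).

Step 1 — centre the observation: (x - mu) = (2, 2).

Step 2 — invert Sigma. det(Sigma) = 7·14 - (-1)² = 97.
  Sigma^{-1} = (1/det) · [[d, -b], [-b, a]] = [[0.1443, 0.0103],
 [0.0103, 0.0722]].

Step 3 — form the quadratic (x - mu)^T · Sigma^{-1} · (x - mu):
  Sigma^{-1} · (x - mu) = (0.3093, 0.1649).
  (x - mu)^T · [Sigma^{-1} · (x - mu)] = (2)·(0.3093) + (2)·(0.1649) = 0.9485.

Step 4 — take square root: d = √(0.9485) ≈ 0.9739.

d(x, mu) = √(0.9485) ≈ 0.9739


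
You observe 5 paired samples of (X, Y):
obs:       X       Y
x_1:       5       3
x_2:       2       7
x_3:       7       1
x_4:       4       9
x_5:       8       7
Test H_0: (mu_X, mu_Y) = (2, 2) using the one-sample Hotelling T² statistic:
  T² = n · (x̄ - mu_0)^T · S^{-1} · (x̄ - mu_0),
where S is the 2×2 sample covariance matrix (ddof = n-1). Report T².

Step 1 — sample mean vector:
  mean(X) = (5 + 2 + 7 + 4 + 8) / 5 = 26/5 = 5.2
  mean(Y) = (3 + 7 + 1 + 9 + 7) / 5 = 27/5 = 5.4
  x̄ = (5.2, 5.4),  deviation x̄ - mu_0 = (5.2, 5.4) - (2, 2) = (3.2, 3.4).

Step 2 — sample covariance matrix, S[i,j] = (1/(n-1)) · Σ_k (x_{k,i} - mean_i) · (x_{k,j} - mean_j), divisor n-1 = 4:
  S[X,X] = ((-0.2)·(-0.2) + (-3.2)·(-3.2) + (1.8)·(1.8) + (-1.2)·(-1.2) + (2.8)·(2.8)) / 4 = 22.8/4 = 5.7
  S[X,Y] = ((-0.2)·(-2.4) + (-3.2)·(1.6) + (1.8)·(-4.4) + (-1.2)·(3.6) + (2.8)·(1.6)) / 4 = -12.4/4 = -3.1
  S[Y,Y] = ((-2.4)·(-2.4) + (1.6)·(1.6) + (-4.4)·(-4.4) + (3.6)·(3.6) + (1.6)·(1.6)) / 4 = 43.2/4 = 10.8
  S = [[5.7, -3.1],
 [-3.1, 10.8]].

Step 3 — invert S. det(S) = 5.7·10.8 - (-3.1)² = 51.95.
  S^{-1} = (1/det) · [[d, -b], [-b, a]] = [[0.2079, 0.0597],
 [0.0597, 0.1097]].

Step 4 — quadratic form (x̄ - mu_0)^T · S^{-1} · (x̄ - mu_0):
  S^{-1} · (x̄ - mu_0) = (0.8681, 0.564),
  (x̄ - mu_0)^T · [...] = (3.2)·(0.8681) + (3.4)·(0.564) = 4.6957.

Step 5 — scale by n: T² = 5 · 4.6957 = 23.4783.

T² ≈ 23.4783


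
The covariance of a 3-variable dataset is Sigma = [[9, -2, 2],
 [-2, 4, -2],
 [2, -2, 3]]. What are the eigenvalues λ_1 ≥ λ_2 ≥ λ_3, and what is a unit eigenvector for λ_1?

Step 1 — characteristic polynomial p(λ) = det(λI - Sigma) = λ³ - tr·λ² + c_1·λ - det, where tr = trace, c_1 = sum of the principal 2×2 minors, det = det(Sigma):
  tr = 9 + 4 + 3 = 16,
  c_1 = (9·4 - (-2)²) + (9·3 - (2)²) + (4·3 - (-2)²) = 32 + 23 + 8 = 63,
  det = 9·(4·3 - (-2)²) - (-2)·((-2)·3 - (-2)·(2)) + (2)·((-2)·(-2) - 4·(2)) = 9·(8) - (-2)·(-2) + (2)·(-4) = 60.
  So p(λ) = λ³ - 16λ² + 63λ - 60.
Step 2 — look for an integer root (rational root theorem: any rational root is an integer divisor of 60). Testing λ = 4:
  p(4) = 64 - 256 + 252 - 60 = 0  ✓
  Dividing out (λ - 4): p(λ) = (λ - 4)(λ² - 12λ + 15).
Step 3 — remaining eigenvalues from the quadratic λ² - 12λ + 15 = 0:
  Δ = 12² - 4·15 = 144 - 60 = 84,  λ = (12 ± √84)/2 = (12 ± 9.1652)/2 ≈ 10.5826 or 1.4174.
  Sorted: λ_1 = 10.5826,  λ_2 = 4,  λ_3 = 1.4174  (check: sum = 16 = tr ✓).

Step 4 — unit eigenvector for λ_1 ≈ 10.5826: v spans the null space of (Sigma - λ_1 I), whose rows are
  r_1 = (-1.5826, -2, 2),  r_2 = (-2, -6.5826, -2),  r_3 = (2, -2, -7.5826).
  v is orthogonal to every row, so take v ∝ r_1 × r_2 = ((-2)·(-2) - (2)·(-6.5826), (2)·(-2) - (-1.5826)·(-2), (-1.5826)·(-6.5826) - (-2)·(-2)) ≈ (17.1652, -7.1652, 6.4174).
  Let u = (17.1652, -7.1652, 6.4174).
  ||u|| = √((17.1652)² + (-7.1652)² + (6.4174)²) = √(387.1652) ≈ 19.6765,  v_1 = u/||u|| ≈ (0.8724, -0.3641, 0.3261) (||v_1|| = 1).

λ_1 = 10.5826,  λ_2 = 4,  λ_3 = 1.4174;  v_1 ≈ (0.8724, -0.3641, 0.3261)


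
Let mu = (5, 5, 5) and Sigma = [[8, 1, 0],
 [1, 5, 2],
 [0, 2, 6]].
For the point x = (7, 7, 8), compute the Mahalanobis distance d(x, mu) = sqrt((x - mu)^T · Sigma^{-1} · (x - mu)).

Step 1 — centre the observation: (x - mu) = (2, 2, 3).

Step 2 — invert Sigma (cofactor / det for 3×3, or solve directly):
  Sigma^{-1} = [[0.1287, -0.0297, 0.0099],
 [-0.0297, 0.2376, -0.0792],
 [0.0099, -0.0792, 0.1931]].

Step 3 — form the quadratic (x - mu)^T · Sigma^{-1} · (x - mu):
  Sigma^{-1} · (x - mu) = (0.2277, 0.1782, 0.4406).
  (x - mu)^T · [Sigma^{-1} · (x - mu)] = (2)·(0.2277) + (2)·(0.1782) + (3)·(0.4406) = 2.1337.

Step 4 — take square root: d = √(2.1337) ≈ 1.4607.

d(x, mu) = √(2.1337) ≈ 1.4607


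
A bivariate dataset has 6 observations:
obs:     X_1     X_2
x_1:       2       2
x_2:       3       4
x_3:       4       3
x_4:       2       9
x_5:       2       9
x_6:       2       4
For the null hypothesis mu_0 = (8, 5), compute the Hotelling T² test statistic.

Step 1 — sample mean vector:
  mean(X_1) = (2 + 3 + 4 + 2 + 2 + 2) / 6 = 15/6 = 2.5
  mean(X_2) = (2 + 4 + 3 + 9 + 9 + 4) / 6 = 31/6 = 5.1667
  x̄ = (2.5, 5.1667),  deviation x̄ - mu_0 = (2.5, 5.1667) - (8, 5) = (-5.5, 0.1667).

Step 2 — sample covariance matrix, S[i,j] = (1/(n-1)) · Σ_k (x_{k,i} - mean_i) · (x_{k,j} - mean_j), divisor n-1 = 5:
  S[X_1,X_1] = ((-0.5)·(-0.5) + (0.5)·(0.5) + (1.5)·(1.5) + (-0.5)·(-0.5) + (-0.5)·(-0.5) + (-0.5)·(-0.5)) / 5 = 3.5/5 = 0.7
  S[X_1,X_2] = ((-0.5)·(-3.1667) + (0.5)·(-1.1667) + (1.5)·(-2.1667) + (-0.5)·(3.8333) + (-0.5)·(3.8333) + (-0.5)·(-1.1667)) / 5 = -5.5/5 = -1.1
  S[X_2,X_2] = ((-3.1667)·(-3.1667) + (-1.1667)·(-1.1667) + (-2.1667)·(-2.1667) + (3.8333)·(3.8333) + (3.8333)·(3.8333) + (-1.1667)·(-1.1667)) / 5 = 46.8333/5 = 9.3667
  S = [[0.7, -1.1],
 [-1.1, 9.3667]].

Step 3 — invert S. det(S) = 0.7·9.3667 - (-1.1)² = 5.3467.
  S^{-1} = (1/det) · [[d, -b], [-b, a]] = [[1.7519, 0.2057],
 [0.2057, 0.1309]].

Step 4 — quadratic form (x̄ - mu_0)^T · S^{-1} · (x̄ - mu_0):
  S^{-1} · (x̄ - mu_0) = (-9.601, -1.1097),
  (x̄ - mu_0)^T · [...] = (-5.5)·(-9.601) + (0.1667)·(-1.1097) = 52.6205.

Step 5 — scale by n: T² = 6 · 52.6205 = 315.7232.

T² ≈ 315.7232


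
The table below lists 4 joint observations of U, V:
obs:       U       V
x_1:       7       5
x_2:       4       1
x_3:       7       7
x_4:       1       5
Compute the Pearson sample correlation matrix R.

Step 1 — column means:
  mean(U) = (7 + 4 + 7 + 1) / 4 = 19/4 = 4.75
  mean(V) = (5 + 1 + 7 + 5) / 4 = 18/4 = 4.5

Step 2 — sample variances and covariances s[i,j] = (1/(n-1)) · Σ_k (x_{k,i} - mean_i) · (x_{k,j} - mean_j), with n-1 = 3:
  s[U,U] = ((2.25)·(2.25) + (-0.75)·(-0.75) + (2.25)·(2.25) + (-3.75)·(-3.75)) / 3 = 24.75/3 = 8.25
  s[U,V] = ((2.25)·(0.5) + (-0.75)·(-3.5) + (2.25)·(2.5) + (-3.75)·(0.5)) / 3 = 7.5/3 = 2.5
  s[V,V] = ((0.5)·(0.5) + (-3.5)·(-3.5) + (2.5)·(2.5) + (0.5)·(0.5)) / 3 = 19/3 = 6.3333
  Sample standard deviations s_i = √(s[i,i]):
  s(U) = √(8.25) = 2.8723
  s(V) = √(6.3333) = 2.5166

Step 3 — r_{ij} = s_{ij} / (s_i · s_j):
  r[U,U] = 1 (diagonal).
  r[U,V] = 2.5 / (2.8723 · 2.5166) = 2.5 / 7.2284 = 0.3459
  r[V,V] = 1 (diagonal).

R is symmetric with unit diagonal. Assembling:

R = [[1, 0.3459],
 [0.3459, 1]]


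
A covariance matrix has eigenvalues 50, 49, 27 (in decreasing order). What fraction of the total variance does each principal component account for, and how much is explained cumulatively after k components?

Step 1 — total variance = trace(Sigma) = Σ λ_i = 50 + 49 + 27 = 126.

Step 2 — fraction explained by component i = λ_i / Σ λ:
  PC1: 50/126 = 0.3968
  PC2: 49/126 = 0.3889
  PC3: 27/126 = 0.2143

Step 3 — cumulative fraction after k components = (λ_1 + ... + λ_k) / Σ λ:
  k = 1: 50/126 = 0.3968
  k = 2: (50 + 49)/126 = 99/126 = 0.7857
  k = 3: (50 + 49 + 27)/126 = 126/126 = 1

Summary (fraction, with percent):

explained: PC1 0.3968 (39.68%), PC2 0.3889 (38.89%), PC3 0.2143 (21.43%);  cumulative: 0.3968, 0.7857, 1


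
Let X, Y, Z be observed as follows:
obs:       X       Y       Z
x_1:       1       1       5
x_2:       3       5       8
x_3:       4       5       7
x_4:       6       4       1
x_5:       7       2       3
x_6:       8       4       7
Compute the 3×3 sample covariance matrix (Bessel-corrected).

Step 1 — column means:
  mean(X) = (1 + 3 + 4 + 6 + 7 + 8) / 6 = 29/6 = 4.8333
  mean(Y) = (1 + 5 + 5 + 4 + 2 + 4) / 6 = 21/6 = 3.5
  mean(Z) = (5 + 8 + 7 + 1 + 3 + 7) / 6 = 31/6 = 5.1667

Step 2 — sample covariance S[i,j] = (1/(n-1)) · Σ_k (x_{k,i} - mean_i) · (x_{k,j} - mean_j), with n-1 = 5.
  S[X,X] = ((-3.8333)·(-3.8333) + (-1.8333)·(-1.8333) + (-0.8333)·(-0.8333) + (1.1667)·(1.1667) + (2.1667)·(2.1667) + (3.1667)·(3.1667)) / 5 = 34.8333/5 = 6.9667
  S[X,Y] = ((-3.8333)·(-2.5) + (-1.8333)·(1.5) + (-0.8333)·(1.5) + (1.1667)·(0.5) + (2.1667)·(-1.5) + (3.1667)·(0.5)) / 5 = 4.5/5 = 0.9
  S[X,Z] = ((-3.8333)·(-0.1667) + (-1.8333)·(2.8333) + (-0.8333)·(1.8333) + (1.1667)·(-4.1667) + (2.1667)·(-2.1667) + (3.1667)·(1.8333)) / 5 = -9.8333/5 = -1.9667
  S[Y,Y] = ((-2.5)·(-2.5) + (1.5)·(1.5) + (1.5)·(1.5) + (0.5)·(0.5) + (-1.5)·(-1.5) + (0.5)·(0.5)) / 5 = 13.5/5 = 2.7
  S[Y,Z] = ((-2.5)·(-0.1667) + (1.5)·(2.8333) + (1.5)·(1.8333) + (0.5)·(-4.1667) + (-1.5)·(-2.1667) + (0.5)·(1.8333)) / 5 = 9.5/5 = 1.9
  S[Z,Z] = ((-0.1667)·(-0.1667) + (2.8333)·(2.8333) + (1.8333)·(1.8333) + (-4.1667)·(-4.1667) + (-2.1667)·(-2.1667) + (1.8333)·(1.8333)) / 5 = 36.8333/5 = 7.3667

S is symmetric (S[j,i] = S[i,j]). Assembling:

S = [[6.9667, 0.9, -1.9667],
 [0.9, 2.7, 1.9],
 [-1.9667, 1.9, 7.3667]]


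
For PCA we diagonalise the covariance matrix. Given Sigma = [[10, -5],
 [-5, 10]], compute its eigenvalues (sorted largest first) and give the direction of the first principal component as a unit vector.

Step 1 — characteristic polynomial of 2×2 Sigma:
  det(Sigma - λI) = λ² - trace · λ + det = 0.
  trace = 10 + 10 = 20, det = 10·10 - (-5)² = 75.
Step 2 — discriminant:
  Δ = trace² - 4·det = 400 - 300 = 100.
Step 3 — eigenvalues:
  λ = (trace ± √Δ)/2 = (20 ± 10)/2,
  λ_1 = 15,  λ_2 = 5.

Step 4 — unit eigenvector for λ_1: solve (Sigma - λ_1 I)v = 0. First row:
  (10 - 15)·v_x + (-5)·v_y = 0, i.e. (-5)·v_x + (-5)·v_y = 0,
  so v ∝ (b, λ_1 - a) = (-5, 5); multiply by -1 so the first entry is positive: u = (5, -5).
  ||u|| = √((5)² + (-5)²) = √(50) ≈ 7.0711,
  v_1 = u/||u|| ≈ (0.7071, -0.7071) (||v_1|| = 1).

λ_1 = 15,  λ_2 = 5;  v_1 ≈ (0.7071, -0.7071)


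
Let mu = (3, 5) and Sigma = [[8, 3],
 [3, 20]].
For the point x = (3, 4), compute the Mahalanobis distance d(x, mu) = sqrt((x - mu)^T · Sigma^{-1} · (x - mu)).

Step 1 — centre the observation: (x - mu) = (0, -1).

Step 2 — invert Sigma. det(Sigma) = 8·20 - (3)² = 151.
  Sigma^{-1} = (1/det) · [[d, -b], [-b, a]] = [[0.1325, -0.0199],
 [-0.0199, 0.053]].

Step 3 — form the quadratic (x - mu)^T · Sigma^{-1} · (x - mu):
  Sigma^{-1} · (x - mu) = (0.0199, -0.053).
  (x - mu)^T · [Sigma^{-1} · (x - mu)] = (0)·(0.0199) + (-1)·(-0.053) = 0.053.

Step 4 — take square root: d = √(0.053) ≈ 0.2302.

d(x, mu) = √(0.053) ≈ 0.2302


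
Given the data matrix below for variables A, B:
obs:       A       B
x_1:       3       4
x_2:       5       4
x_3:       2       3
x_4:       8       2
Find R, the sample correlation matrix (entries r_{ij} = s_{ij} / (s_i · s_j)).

Step 1 — column means:
  mean(A) = (3 + 5 + 2 + 8) / 4 = 18/4 = 4.5
  mean(B) = (4 + 4 + 3 + 2) / 4 = 13/4 = 3.25

Step 2 — sample variances and covariances s[i,j] = (1/(n-1)) · Σ_k (x_{k,i} - mean_i) · (x_{k,j} - mean_j), with n-1 = 3:
  s[A,A] = ((-1.5)·(-1.5) + (0.5)·(0.5) + (-2.5)·(-2.5) + (3.5)·(3.5)) / 3 = 21/3 = 7
  s[A,B] = ((-1.5)·(0.75) + (0.5)·(0.75) + (-2.5)·(-0.25) + (3.5)·(-1.25)) / 3 = -4.5/3 = -1.5
  s[B,B] = ((0.75)·(0.75) + (0.75)·(0.75) + (-0.25)·(-0.25) + (-1.25)·(-1.25)) / 3 = 2.75/3 = 0.9167
  Sample standard deviations s_i = √(s[i,i]):
  s(A) = √(7) = 2.6458
  s(B) = √(0.9167) = 0.9574

Step 3 — r_{ij} = s_{ij} / (s_i · s_j):
  r[A,A] = 1 (diagonal).
  r[A,B] = -1.5 / (2.6458 · 0.9574) = -1.5 / 2.5331 = -0.5922
  r[B,B] = 1 (diagonal).

R is symmetric with unit diagonal. Assembling:

R = [[1, -0.5922],
 [-0.5922, 1]]
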